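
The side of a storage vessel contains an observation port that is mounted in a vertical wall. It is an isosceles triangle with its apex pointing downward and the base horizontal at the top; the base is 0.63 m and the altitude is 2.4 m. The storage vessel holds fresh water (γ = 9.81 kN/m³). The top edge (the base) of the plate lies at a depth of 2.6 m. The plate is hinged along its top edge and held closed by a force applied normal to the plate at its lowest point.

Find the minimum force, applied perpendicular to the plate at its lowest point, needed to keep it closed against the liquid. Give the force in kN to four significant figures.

γ = 9.81 kN/m³.
With the apex down, the centroid sits h/3 = 2.4/3 = 0.8 m below the base (the top edge), so the centroid depth is h_c = 2.6 + 0.8 = 3.4 m.
A = ½ × 0.63 × 2.4 = 0.756 m².
Resultant F = γ·h_c·A = 9.81 × 3.4 × 0.756 = 25.2156 kN.
I_c = b·h³/36 = 0.63 × 2.4³/36 = 0.24192 m⁴.
Centre of pressure: y_p = y_c + I_c/(y_c·A) = 3.4 + 0.24192/(3.4 × 0.756) = 3.4 + 0.0941176 = 3.49412 m along the plane.
The resultant acts 0.8 + 0.0941176 = 0.894118 m (along the plate) below the hinge at the top edge, so the moment about the hinge is M = F × 0.894118 = 25.2156 × 0.894118 = 22.5457 kN·m.
A normal force at the bottom, 2.4 m from the hinge, must supply this moment: P = 22.5457/2.4 = 9.39404 kN.

P ≈ 9.394 kN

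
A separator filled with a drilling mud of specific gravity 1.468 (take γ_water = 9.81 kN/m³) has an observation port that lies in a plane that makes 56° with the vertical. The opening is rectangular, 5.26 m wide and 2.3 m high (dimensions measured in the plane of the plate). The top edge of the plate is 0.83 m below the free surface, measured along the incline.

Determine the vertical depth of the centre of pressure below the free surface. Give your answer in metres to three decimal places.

h_p = 1.232 m

γ = 1.468 × 9.81 = 14.40108 kN/m³.
The plate makes 56° with the vertical, i.e. θ = 90° − 56° = 34° to the horizontal. Measuring y along the incline from the free-surface line, vertical depth h = y·sinθ with sinθ = 0.559193.
The centroid lies 2.3/2 = 1.15 m below the top edge, so y_c = 0.83 + 1.15 = 1.98 m and h_c = 1.98 × 0.559193 = 1.1072 m.
A = 5.26 × 2.3 = 12.098 m².
Resultant F = γ·h_c·A = 14.40108 × 1.1072 × 12.098 = 192.901 kN.
I_c = b·h³/12 = 5.26 × 2.3³/12 = 5.3332 m⁴.
Centre of pressure: y_p = y_c + I_c/(y_c·A) = 1.98 + 5.3332/(1.98 × 12.098) = 1.98 + 0.222643 = 2.20264 m along the plane.
Vertically, h_p = y_p·sinθ = 2.20264 × 0.559193 = 1.2317 m.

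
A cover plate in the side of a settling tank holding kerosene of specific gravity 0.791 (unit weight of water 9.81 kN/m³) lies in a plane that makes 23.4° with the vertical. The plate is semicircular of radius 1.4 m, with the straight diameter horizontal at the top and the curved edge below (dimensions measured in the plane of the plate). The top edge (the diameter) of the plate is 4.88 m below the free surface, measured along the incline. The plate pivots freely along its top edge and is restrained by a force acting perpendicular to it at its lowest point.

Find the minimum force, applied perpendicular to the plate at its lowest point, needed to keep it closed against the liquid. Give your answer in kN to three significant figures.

γ = 0.791 × 9.81 = 7.75971 kN/m³.
The plate makes 23.4° with the vertical, i.e. θ = 90° − 23.4° = 66.6° to the horizontal. Measuring y along the incline from the free-surface line, vertical depth h = y·sinθ with sinθ = 0.917755.
The centroid of a semicircle lies 4r/(3π) = 0.594178 m from the diameter, here below the top edge, so y_c = 4.88 + 0.594178 = 5.47418 m and h_c = 5.47418 × 0.917755 = 5.02396 m.
A = πr²/2 = π × 1.4²/2 = 3.07876 m².
Resultant F = γ·h_c·A = 7.75971 × 5.02396 × 3.07876 = 120.024 kN.
I_c = (π/8 − 8/(9π))·r⁴ = 0.109757 × 1.4⁴ = 0.421642 m⁴.
Centre of pressure: y_p = y_c + I_c/(y_c·A) = 5.47418 + 0.421642/(5.47418 × 3.07876) = 5.47418 + 0.0250178 = 5.4992 m along the plane.
The resultant acts 0.594178 + 0.0250178 = 0.619196 m (along the plate) below the hinge at the top edge, so the moment about the hinge is M = F × 0.619196 = 120.024 × 0.619196 = 74.3184 kN·m.
A normal force at the bottom, 1.4 m from the hinge, must supply this moment: P = 74.3184/1.4 = 53.0846 kN.

P ≈ 53.1 kN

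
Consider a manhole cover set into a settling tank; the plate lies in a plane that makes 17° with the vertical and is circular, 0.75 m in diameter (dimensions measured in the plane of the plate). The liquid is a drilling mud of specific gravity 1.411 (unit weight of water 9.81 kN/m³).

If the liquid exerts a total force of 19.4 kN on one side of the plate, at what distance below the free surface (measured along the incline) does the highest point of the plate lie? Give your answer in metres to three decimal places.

y_top ≈ 2.942 m

γ = 1.411 × 9.81 = 13.84191 kN/m³.
A = π(0.375)² = 0.441786 m².
From F = γ·h_c·A, the centroid depth is h_c = 19.4/(13.84191 × 0.441786) = 3.17244 m.
The plate makes 17° with the vertical, i.e. θ = 90° − 17° = 73° to the horizontal. Measuring y along the incline from the free-surface line, vertical depth h = y·sinθ with sinθ = 0.956305.
Along the incline, y_c = h_c/sinθ = 3.17244/0.956305 = 3.31739 m.
The centroid is at the centre, 0.375 m below the top of the plate, so the highest point sits at y_top = 3.31739 − 0.375 = 2.94239 m along the incline.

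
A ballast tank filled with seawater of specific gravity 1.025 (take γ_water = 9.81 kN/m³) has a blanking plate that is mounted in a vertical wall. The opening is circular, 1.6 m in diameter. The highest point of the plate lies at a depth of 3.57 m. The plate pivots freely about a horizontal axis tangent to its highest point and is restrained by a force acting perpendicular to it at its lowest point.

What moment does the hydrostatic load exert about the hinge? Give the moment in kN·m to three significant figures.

M ≈ 73.9 kN·m

γ = 1.025 × 9.81 = 10.05525 kN/m³.
The centroid is at the centre, 0.8 m below the top of the plate, so the centroid depth is h_c = 3.57 + 0.8 = 4.37 m.
A = π(0.8)² = 2.01062 m².
Resultant F = γ·h_c·A = 10.05525 × 4.37 × 2.01062 = 88.3495 kN.
I_c = πr⁴/4 = π × 0.8⁴/4 = 0.321699 m⁴.
Centre of pressure: y_p = y_c + I_c/(y_c·A) = 4.37 + 0.321699/(4.37 × 2.01062) = 4.37 + 0.0366132 = 4.40661 m along the plane.
The resultant acts 0.8 + 0.0366132 = 0.836613 m (along the plate) below the hinge at the top edge, so the moment about the hinge is M = F × 0.836613 = 88.3495 × 0.836613 = 73.9143 kN·m.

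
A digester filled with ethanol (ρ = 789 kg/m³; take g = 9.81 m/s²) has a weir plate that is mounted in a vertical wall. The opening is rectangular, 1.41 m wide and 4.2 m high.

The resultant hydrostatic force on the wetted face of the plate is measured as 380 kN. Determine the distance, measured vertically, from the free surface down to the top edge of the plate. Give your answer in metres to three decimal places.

d_top ≈ 6.190 m

γ = ρg = 789 × 9.81 / 1000 = 7.74009 kN/m³.
A = 1.41 × 4.2 = 5.922 m².
From F = γ·h_c·A, the centroid depth is h_c = 380/(7.74009 × 5.922) = 8.29028 m.
The centroid lies 4.2/2 = 2.1 m below the top edge, so the top edge sits at h_top = 8.29028 − 2.1 = 6.19028 m below the surface.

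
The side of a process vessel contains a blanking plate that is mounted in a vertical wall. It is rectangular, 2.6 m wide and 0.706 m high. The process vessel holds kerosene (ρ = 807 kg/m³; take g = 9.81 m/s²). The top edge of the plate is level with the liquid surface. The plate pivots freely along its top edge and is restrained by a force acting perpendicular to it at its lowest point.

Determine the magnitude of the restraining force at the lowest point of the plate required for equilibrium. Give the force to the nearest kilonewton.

P ≈ 3 kN

γ = ρg = 807 × 9.81 / 1000 = 7.91667 kN/m³.
The centroid lies 0.706/2 = 0.353 m below the top edge, so the centroid depth is h_c = 0.353 m.
A = 2.6 × 0.706 = 1.8356 m².
Resultant F = γ·h_c·A = 7.91667 × 0.353 × 1.8356 = 5.12974 kN.
I_c = b·h³/12 = 2.6 × 0.706³/12 = 0.0762441 m⁴.
Centre of pressure: y_p = y_c + I_c/(y_c·A) = 0.353 + 0.0762441/(0.353 × 1.8356) = 0.353 + 0.117667 = 0.470667 m along the plane.
The resultant acts 0.353 + 0.117667 = 0.470667 m (along the plate) below the hinge at the top edge, so the moment about the hinge is M = F × 0.470667 = 5.12974 × 0.470667 = 2.4144 kN·m.
A normal force at the bottom, 0.706 m from the hinge, must supply this moment: P = 2.4144/0.706 = 3.41983 kN.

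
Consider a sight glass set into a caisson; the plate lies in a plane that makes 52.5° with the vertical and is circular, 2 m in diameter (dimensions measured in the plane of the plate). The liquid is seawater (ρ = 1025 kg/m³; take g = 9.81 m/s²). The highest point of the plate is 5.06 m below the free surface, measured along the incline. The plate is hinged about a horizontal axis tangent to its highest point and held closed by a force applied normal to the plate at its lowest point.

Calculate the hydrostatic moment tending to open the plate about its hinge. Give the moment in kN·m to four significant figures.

γ = ρg = 1025 × 9.81 / 1000 = 10.05525 kN/m³.
The plate makes 52.5° with the vertical, i.e. θ = 90° − 52.5° = 37.5° to the horizontal. Measuring y along the incline from the free-surface line, vertical depth h = y·sinθ with sinθ = 0.608761.
The centroid is at the centre, 1 m below the top of the plate, so y_c = 5.06 + 1 = 6.06 m and h_c = 6.06 × 0.608761 = 3.68909 m.
A = π(1)² = 3.14159 m².
Resultant F = γ·h_c·A = 10.05525 × 3.68909 × 3.14159 = 116.536 kN.
I_c = πr⁴/4 = π × 1⁴/4 = 0.785398 m⁴.
Centre of pressure: y_p = y_c + I_c/(y_c·A) = 6.06 + 0.785398/(6.06 × 3.14159) = 6.06 + 0.0412542 = 6.10125 m along the plane.
The resultant acts 1 + 0.0412542 = 1.04125 m (along the plate) below the hinge at the top edge, so the moment about the hinge is M = F × 1.04125 = 116.536 × 1.04125 = 121.343 kN·m.

M ≈ 121.3 kN·m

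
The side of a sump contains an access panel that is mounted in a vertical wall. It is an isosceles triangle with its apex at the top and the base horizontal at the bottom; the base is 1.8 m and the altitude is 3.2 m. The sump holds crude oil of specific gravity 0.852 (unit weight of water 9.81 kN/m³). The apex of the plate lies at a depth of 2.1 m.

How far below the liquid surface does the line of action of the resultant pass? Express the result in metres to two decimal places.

γ = 0.852 × 9.81 = 8.35812 kN/m³.
With the apex up, the centroid sits 2h/3 = 2 × 3.2/3 = 2.13333 m below the apex, so the centroid depth is h_c = 2.1 + 2.13333 = 4.23333 m.
A = ½ × 1.8 × 3.2 = 2.88 m².
Resultant F = γ·h_c·A = 8.35812 × 4.23333 × 2.88 = 101.902 kN.
I_c = b·h³/36 = 1.8 × 3.2³/36 = 1.6384 m⁴.
Centre of pressure: y_p = y_c + I_c/(y_c·A) = 4.23333 + 1.6384/(4.23333 × 2.88) = 4.23333 + 0.134383 = 4.36771 m along the plane.

h_p = 4.37 m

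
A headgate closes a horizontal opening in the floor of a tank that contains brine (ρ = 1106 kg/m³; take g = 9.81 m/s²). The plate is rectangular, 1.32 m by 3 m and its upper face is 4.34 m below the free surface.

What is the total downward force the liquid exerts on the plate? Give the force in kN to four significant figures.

γ = ρg = 1106 × 9.81 / 1000 = 10.84986 kN/m³.
The plate is horizontal, so pressure is uniform at p = γ·h = 10.84986 × 4.34 = 47.0884 kN/m².
A = 1.32 × 3 = 3.96 m².
F = p·A = 47.0884 × 3.96 = 186.47 kN.

F ≈ 186.5 kN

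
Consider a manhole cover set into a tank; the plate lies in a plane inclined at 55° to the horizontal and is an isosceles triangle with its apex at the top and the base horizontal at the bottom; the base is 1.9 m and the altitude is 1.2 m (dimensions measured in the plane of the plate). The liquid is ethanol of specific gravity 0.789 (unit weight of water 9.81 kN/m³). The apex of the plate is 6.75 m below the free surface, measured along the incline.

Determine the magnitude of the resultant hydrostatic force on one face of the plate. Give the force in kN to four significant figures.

γ = 0.789 × 9.81 = 7.74009 kN/m³.
Let θ = 55° be the plate's angle to the horizontal; measure y along the incline from where the plane meets the free surface. Vertical depth h = y·sinθ with sinθ = 0.819152.
With the apex up, the centroid sits 2h/3 = 2 × 1.2/3 = 0.8 m below the apex, so y_c = 6.75 + 0.8 = 7.55 m and h_c = 7.55 × 0.819152 = 6.1846 m.
A = ½ × 1.9 × 1.2 = 1.14 m².
Resultant F = γ·h_c·A = 7.74009 × 6.1846 × 1.14 = 54.5711 kN.

F ≈ 54.57 kN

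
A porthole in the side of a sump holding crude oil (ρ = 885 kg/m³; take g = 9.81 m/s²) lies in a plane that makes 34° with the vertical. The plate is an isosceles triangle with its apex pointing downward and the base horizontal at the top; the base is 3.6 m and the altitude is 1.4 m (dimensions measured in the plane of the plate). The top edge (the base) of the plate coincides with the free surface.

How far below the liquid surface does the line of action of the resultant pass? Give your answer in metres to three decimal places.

h_p = 0.580 m

γ = ρg = 885 × 9.81 / 1000 = 8.68185 kN/m³.
The plate makes 34° with the vertical, i.e. θ = 90° − 34° = 56° to the horizontal. Measuring y along the incline from the free-surface line, vertical depth h = y·sinθ with sinθ = 0.829038.
With the apex down, the centroid sits h/3 = 1.4/3 = 0.466667 m below the base (the top edge), so y_c = 0.466667 m and h_c = 0.466667 × 0.829038 = 0.386885 m.
A = ½ × 3.6 × 1.4 = 2.52 m².
Resultant F = γ·h_c·A = 8.68185 × 0.386885 × 2.52 = 8.46437 kN.
I_c = b·h³/36 = 3.6 × 1.4³/36 = 0.2744 m⁴.
Centre of pressure: y_p = y_c + I_c/(y_c·A) = 0.466667 + 0.2744/(0.466667 × 2.52) = 0.466667 + 0.233333 = 0.7 m along the plane.
Vertically, h_p = y_p·sinθ = 0.7 × 0.829038 = 0.580327 m.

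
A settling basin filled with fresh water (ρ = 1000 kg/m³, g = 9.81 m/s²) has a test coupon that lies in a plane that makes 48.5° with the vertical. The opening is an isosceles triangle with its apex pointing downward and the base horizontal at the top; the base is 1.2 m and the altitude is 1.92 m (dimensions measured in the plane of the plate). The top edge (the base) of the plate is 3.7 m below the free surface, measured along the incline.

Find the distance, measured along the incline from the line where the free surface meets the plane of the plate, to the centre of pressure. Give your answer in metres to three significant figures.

y_p = 4.39 m

γ = ρg = 1000 × 9.81 = 9810 N/m³ = 9.81 kN/m³.
The plate makes 48.5° with the vertical, i.e. θ = 90° − 48.5° = 41.5° to the horizontal. Measuring y along the incline from the free-surface line, vertical depth h = y·sinθ with sinθ = 0.662620.
With the apex down, the centroid sits h/3 = 1.92/3 = 0.64 m below the base (the top edge), so y_c = 3.7 + 0.64 = 4.34 m and h_c = 4.34 × 0.662620 = 2.87577 m.
A = ½ × 1.2 × 1.92 = 1.152 m².
Resultant F = γ·h_c·A = 9.81 × 2.87577 × 1.152 = 32.4994 kN.
I_c = b·h³/36 = 1.2 × 1.92³/36 = 0.23593 m⁴.
Centre of pressure: y_p = y_c + I_c/(y_c·A) = 4.34 + 0.23593/(4.34 × 1.152) = 4.34 + 0.047189 = 4.38719 m along the plane.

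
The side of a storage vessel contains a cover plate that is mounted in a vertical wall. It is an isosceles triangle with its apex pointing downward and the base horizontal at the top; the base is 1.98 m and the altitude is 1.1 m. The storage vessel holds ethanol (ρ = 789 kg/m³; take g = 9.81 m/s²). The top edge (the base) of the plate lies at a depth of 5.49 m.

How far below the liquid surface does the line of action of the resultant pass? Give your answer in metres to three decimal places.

γ = ρg = 789 × 9.81 / 1000 = 7.74009 kN/m³.
With the apex down, the centroid sits h/3 = 1.1/3 = 0.366667 m below the base (the top edge), so the centroid depth is h_c = 5.49 + 0.366667 = 5.85667 m.
A = ½ × 1.98 × 1.1 = 1.089 m².
Resultant F = γ·h_c·A = 7.74009 × 5.85667 × 1.089 = 49.3656 kN.
I_c = b·h³/36 = 1.98 × 1.1³/36 = 0.073205 m⁴.
Centre of pressure: y_p = y_c + I_c/(y_c·A) = 5.85667 + 0.073205/(5.85667 × 1.089) = 5.85667 + 0.0114779 = 5.86815 m along the plane.

h_p = 5.868 m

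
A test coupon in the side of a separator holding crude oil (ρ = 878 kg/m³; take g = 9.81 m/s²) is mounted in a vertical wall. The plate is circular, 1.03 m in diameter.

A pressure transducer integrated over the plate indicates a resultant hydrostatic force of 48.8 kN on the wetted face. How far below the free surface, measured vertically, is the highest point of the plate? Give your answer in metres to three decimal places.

d_top ≈ 6.285 m

γ = ρg = 878 × 9.81 / 1000 = 8.61318 kN/m³.
A = π(0.515)² = 0.833229 m².
From F = γ·h_c·A, the centroid depth is h_c = 48.8/(8.61318 × 0.833229) = 6.79973 m.
The centroid is at the centre, 0.515 m below the top of the plate, so the highest point sits at h_top = 6.79973 − 0.515 = 6.28473 m below the surface.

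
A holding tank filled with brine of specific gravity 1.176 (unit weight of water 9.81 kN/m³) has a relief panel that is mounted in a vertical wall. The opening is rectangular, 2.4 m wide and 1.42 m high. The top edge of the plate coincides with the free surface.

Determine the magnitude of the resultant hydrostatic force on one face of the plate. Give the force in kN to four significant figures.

γ = 1.176 × 9.81 = 11.53656 kN/m³.
The centroid lies 1.42/2 = 0.71 m below the top edge, so the centroid depth is h_c = 0.71 m.
A = 2.4 × 1.42 = 3.408 m².
Resultant F = γ·h_c·A = 11.53656 × 0.71 × 3.408 = 27.9148 kN.

F ≈ 27.91 kN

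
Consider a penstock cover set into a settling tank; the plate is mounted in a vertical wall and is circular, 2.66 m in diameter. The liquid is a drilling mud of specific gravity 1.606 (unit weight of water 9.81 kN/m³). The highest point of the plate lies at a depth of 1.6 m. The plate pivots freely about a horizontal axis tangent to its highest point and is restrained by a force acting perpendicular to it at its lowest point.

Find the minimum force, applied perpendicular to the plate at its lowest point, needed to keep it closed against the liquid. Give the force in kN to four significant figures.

P ≈ 142.8 kN

γ = 1.606 × 9.81 = 15.75486 kN/m³.
The centroid is at the centre, 1.33 m below the top of the plate, so the centroid depth is h_c = 1.6 + 1.33 = 2.93 m.
A = π(1.33)² = 5.55716 m².
Resultant F = γ·h_c·A = 15.75486 × 2.93 × 5.55716 = 256.528 kN.
I_c = πr⁴/4 = π × 1.33⁴/4 = 2.45752 m⁴.
Centre of pressure: y_p = y_c + I_c/(y_c·A) = 2.93 + 2.45752/(2.93 × 5.55716) = 2.93 + 0.15093 = 3.08093 m along the plane.
The resultant acts 1.33 + 0.15093 = 1.48093 m (along the plate) below the hinge at the top edge, so the moment about the hinge is M = F × 1.48093 = 256.528 × 1.48093 = 379.9 kN·m.
A normal force at the bottom, 2.66 m from the hinge, must supply this moment: P = 379.9/2.66 = 142.82 kN.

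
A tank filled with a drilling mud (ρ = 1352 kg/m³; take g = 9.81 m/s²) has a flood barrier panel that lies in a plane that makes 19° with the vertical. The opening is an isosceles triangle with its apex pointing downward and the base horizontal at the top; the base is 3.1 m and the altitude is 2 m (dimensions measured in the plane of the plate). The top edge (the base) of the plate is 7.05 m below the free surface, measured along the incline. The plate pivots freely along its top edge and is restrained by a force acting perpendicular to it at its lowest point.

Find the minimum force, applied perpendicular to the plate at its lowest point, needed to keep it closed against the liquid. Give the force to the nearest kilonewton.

γ = ρg = 1352 × 9.81 / 1000 = 13.26312 kN/m³.
The plate makes 19° with the vertical, i.e. θ = 90° − 19° = 71° to the horizontal. Measuring y along the incline from the free-surface line, vertical depth h = y·sinθ with sinθ = 0.945519.
With the apex down, the centroid sits h/3 = 2/3 = 0.666667 m below the base (the top edge), so y_c = 7.05 + 0.666667 = 7.71667 m and h_c = 7.71667 × 0.945519 = 7.29626 m.
A = ½ × 3.1 × 2 = 3.1 m².
Resultant F = γ·h_c·A = 13.26312 × 7.29626 × 3.1 = 299.991 kN.
I_c = b·h³/36 = 3.1 × 2³/36 = 0.688889 m⁴.
Centre of pressure: y_p = y_c + I_c/(y_c·A) = 7.71667 + 0.688889/(7.71667 × 3.1) = 7.71667 + 0.0287977 = 7.74547 m along the plane.
The resultant acts 0.666667 + 0.0287977 = 0.695465 m (along the plate) below the hinge at the top edge, so the moment about the hinge is M = F × 0.695465 = 299.991 × 0.695465 = 208.633 kN·m.
A normal force at the bottom, 2 m from the hinge, must supply this moment: P = 208.633/2 = 104.317 kN.

P ≈ 104 kN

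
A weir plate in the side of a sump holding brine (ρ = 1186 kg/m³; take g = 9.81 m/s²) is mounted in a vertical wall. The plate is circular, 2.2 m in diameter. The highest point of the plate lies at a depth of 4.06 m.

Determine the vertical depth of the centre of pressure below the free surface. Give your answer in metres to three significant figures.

γ = ρg = 1186 × 9.81 / 1000 = 11.63466 kN/m³.
The centroid is at the centre, 1.1 m below the top of the plate, so the centroid depth is h_c = 4.06 + 1.1 = 5.16 m.
A = π(1.1)² = 3.80133 m².
Resultant F = γ·h_c·A = 11.63466 × 5.16 × 3.80133 = 228.212 kN.
I_c = πr⁴/4 = π × 1.1⁴/4 = 1.1499 m⁴.
Centre of pressure: y_p = y_c + I_c/(y_c·A) = 5.16 + 1.1499/(5.16 × 3.80133) = 5.16 + 0.0586239 = 5.21862 m along the plane.

h_p = 5.22 m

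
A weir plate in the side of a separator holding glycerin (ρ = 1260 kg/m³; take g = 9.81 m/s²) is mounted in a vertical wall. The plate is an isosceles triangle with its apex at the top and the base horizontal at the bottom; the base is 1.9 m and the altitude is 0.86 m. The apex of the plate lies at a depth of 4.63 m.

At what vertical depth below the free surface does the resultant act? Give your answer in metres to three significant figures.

h_p = 5.21 m

γ = ρg = 1260 × 9.81 / 1000 = 12.3606 kN/m³.
With the apex up, the centroid sits 2h/3 = 2 × 0.86/3 = 0.573333 m below the apex, so the centroid depth is h_c = 4.63 + 0.573333 = 5.20333 m.
A = ½ × 1.9 × 0.86 = 0.817 m².
Resultant F = γ·h_c·A = 12.3606 × 5.20333 × 0.817 = 52.5464 kN.
I_c = b·h³/36 = 1.9 × 0.86³/36 = 0.0335696 m⁴.
Centre of pressure: y_p = y_c + I_c/(y_c·A) = 5.20333 + 0.0335696/(5.20333 × 0.817) = 5.20333 + 0.00789665 = 5.21123 m along the plane.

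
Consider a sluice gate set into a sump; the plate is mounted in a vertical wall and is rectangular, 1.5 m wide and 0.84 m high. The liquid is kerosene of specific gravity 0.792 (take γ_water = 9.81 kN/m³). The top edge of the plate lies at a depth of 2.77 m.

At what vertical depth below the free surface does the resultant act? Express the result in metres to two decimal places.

γ = 0.792 × 9.81 = 7.76952 kN/m³.
The centroid lies 0.84/2 = 0.42 m below the top edge, so the centroid depth is h_c = 2.77 + 0.42 = 3.19 m.
A = 1.5 × 0.84 = 1.26 m².
Resultant F = γ·h_c·A = 7.76952 × 3.19 × 1.26 = 31.2288 kN.
I_c = b·h³/12 = 1.5 × 0.84³/12 = 0.074088 m⁴.
Centre of pressure: y_p = y_c + I_c/(y_c·A) = 3.19 + 0.074088/(3.19 × 1.26) = 3.19 + 0.0184326 = 3.20843 m along the plane.

h_p = 3.21 m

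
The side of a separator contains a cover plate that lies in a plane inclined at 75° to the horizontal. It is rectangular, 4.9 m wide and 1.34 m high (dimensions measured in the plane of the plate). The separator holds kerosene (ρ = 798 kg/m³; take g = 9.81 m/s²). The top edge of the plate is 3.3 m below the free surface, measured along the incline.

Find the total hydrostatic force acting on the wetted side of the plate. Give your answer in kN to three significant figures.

F ≈ 197 kN

γ = ρg = 798 × 9.81 / 1000 = 7.82838 kN/m³.
Let θ = 75° be the plate's angle to the horizontal; measure y along the incline from where the plane meets the free surface. Vertical depth h = y·sinθ with sinθ = 0.965926.
The centroid lies 1.34/2 = 0.67 m below the top edge, so y_c = 3.3 + 0.67 = 3.97 m and h_c = 3.97 × 0.965926 = 3.83473 m.
A = 4.9 × 1.34 = 6.566 m².
Resultant F = γ·h_c·A = 7.82838 × 3.83473 × 6.566 = 197.11 kN.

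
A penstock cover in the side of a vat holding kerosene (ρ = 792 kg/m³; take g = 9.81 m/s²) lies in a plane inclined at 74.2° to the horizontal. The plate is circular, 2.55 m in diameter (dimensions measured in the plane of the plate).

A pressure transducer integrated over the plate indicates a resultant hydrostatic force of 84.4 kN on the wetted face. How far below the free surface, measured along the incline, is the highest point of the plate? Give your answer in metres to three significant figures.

γ = ρg = 792 × 9.81 / 1000 = 7.76952 kN/m³.
A = π(1.275)² = 5.10705 m².
From F = γ·h_c·A, the centroid depth is h_c = 84.4/(7.76952 × 5.10705) = 2.12705 m.
Let θ = 74.2° be the plate's angle to the horizontal; measure y along the incline from where the plane meets the free surface. Vertical depth h = y·sinθ with sinθ = 0.962218.
Along the incline, y_c = h_c/sinθ = 2.12705/0.962218 = 2.21057 m.
The centroid is at the centre, 1.275 m below the top of the plate, so the highest point sits at y_top = 2.21057 − 1.275 = 0.93557 m along the incline.

y_top ≈ 0.936 m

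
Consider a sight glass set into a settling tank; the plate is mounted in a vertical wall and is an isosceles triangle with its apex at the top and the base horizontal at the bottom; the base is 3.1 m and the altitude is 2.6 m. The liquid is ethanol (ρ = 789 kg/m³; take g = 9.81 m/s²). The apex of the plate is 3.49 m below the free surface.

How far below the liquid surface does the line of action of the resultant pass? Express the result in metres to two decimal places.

h_p = 5.30 m

γ = ρg = 789 × 9.81 / 1000 = 7.74009 kN/m³.
With the apex up, the centroid sits 2h/3 = 2 × 2.6/3 = 1.73333 m below the apex, so the centroid depth is h_c = 3.49 + 1.73333 = 5.22333 m.
A = ½ × 3.1 × 2.6 = 4.03 m².
Resultant F = γ·h_c·A = 7.74009 × 5.22333 × 4.03 = 162.929 kN.
I_c = b·h³/36 = 3.1 × 2.6³/36 = 1.51349 m⁴.
Centre of pressure: y_p = y_c + I_c/(y_c·A) = 5.22333 + 1.51349/(5.22333 × 4.03) = 5.22333 + 0.0718997 = 5.29523 m along the plane.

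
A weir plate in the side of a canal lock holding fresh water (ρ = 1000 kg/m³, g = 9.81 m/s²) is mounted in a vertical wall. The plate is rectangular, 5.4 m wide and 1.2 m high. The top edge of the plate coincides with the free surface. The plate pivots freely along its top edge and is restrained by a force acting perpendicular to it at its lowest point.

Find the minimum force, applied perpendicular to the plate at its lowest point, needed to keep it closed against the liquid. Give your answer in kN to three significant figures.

γ = ρg = 1000 × 9.81 = 9810 N/m³ = 9.81 kN/m³.
The centroid lies 1.2/2 = 0.6 m below the top edge, so the centroid depth is h_c = 0.6 m.
A = 5.4 × 1.2 = 6.48 m².
Resultant F = γ·h_c·A = 9.81 × 0.6 × 6.48 = 38.1413 kN.
I_c = b·h³/12 = 5.4 × 1.2³/12 = 0.7776 m⁴.
Centre of pressure: y_p = y_c + I_c/(y_c·A) = 0.6 + 0.7776/(0.6 × 6.48) = 0.6 + 0.2 = 0.8 m along the plane.
The resultant acts 0.6 + 0.2 = 0.8 m (along the plate) below the hinge at the top edge, so the moment about the hinge is M = F × 0.8 = 38.1413 × 0.8 = 30.513 kN·m.
A normal force at the bottom, 1.2 m from the hinge, must supply this moment: P = 30.513/1.2 = 25.4275 kN.

P ≈ 25.4 kN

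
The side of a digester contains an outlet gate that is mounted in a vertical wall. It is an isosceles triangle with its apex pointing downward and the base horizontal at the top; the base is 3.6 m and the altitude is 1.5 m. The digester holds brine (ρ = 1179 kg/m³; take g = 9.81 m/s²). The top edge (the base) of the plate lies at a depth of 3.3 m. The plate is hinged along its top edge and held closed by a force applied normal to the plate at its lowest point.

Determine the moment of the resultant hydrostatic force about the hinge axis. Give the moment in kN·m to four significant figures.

γ = ρg = 1179 × 9.81 / 1000 = 11.56599 kN/m³.
With the apex down, the centroid sits h/3 = 1.5/3 = 0.5 m below the base (the top edge), so the centroid depth is h_c = 3.3 + 0.5 = 3.8 m.
A = ½ × 3.6 × 1.5 = 2.7 m².
Resultant F = γ·h_c·A = 11.56599 × 3.8 × 2.7 = 118.667 kN.
I_c = b·h³/36 = 3.6 × 1.5³/36 = 0.3375 m⁴.
Centre of pressure: y_p = y_c + I_c/(y_c·A) = 3.8 + 0.3375/(3.8 × 2.7) = 3.8 + 0.0328947 = 3.83289 m along the plane.
The resultant acts 0.5 + 0.0328947 = 0.532895 m (along the plate) below the hinge at the top edge, so the moment about the hinge is M = F × 0.532895 = 118.667 × 0.532895 = 63.2371 kN·m.

M ≈ 63.24 kN·m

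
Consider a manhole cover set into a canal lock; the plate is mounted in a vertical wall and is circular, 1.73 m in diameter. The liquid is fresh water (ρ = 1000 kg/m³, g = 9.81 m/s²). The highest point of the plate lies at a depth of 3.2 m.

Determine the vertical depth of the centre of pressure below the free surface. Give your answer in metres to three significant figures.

h_p = 4.11 m

γ = ρg = 1000 × 9.81 = 9810 N/m³ = 9.81 kN/m³.
The centroid is at the centre, 0.865 m below the top of the plate, so the centroid depth is h_c = 3.2 + 0.865 = 4.065 m.
A = π(0.865)² = 2.35062 m².
Resultant F = γ·h_c·A = 9.81 × 4.065 × 2.35062 = 93.7372 kN.
I_c = πr⁴/4 = π × 0.865⁴/4 = 0.439698 m⁴.
Centre of pressure: y_p = y_c + I_c/(y_c·A) = 4.065 + 0.439698/(4.065 × 2.35062) = 4.065 + 0.0460163 = 4.11102 m along the plane.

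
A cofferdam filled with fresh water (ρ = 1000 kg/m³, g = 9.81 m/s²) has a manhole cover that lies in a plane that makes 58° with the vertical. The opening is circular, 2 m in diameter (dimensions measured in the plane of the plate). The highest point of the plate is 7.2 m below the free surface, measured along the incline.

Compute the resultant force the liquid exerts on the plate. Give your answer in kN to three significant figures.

γ = ρg = 1000 × 9.81 = 9810 N/m³ = 9.81 kN/m³.
The plate makes 58° with the vertical, i.e. θ = 90° − 58° = 32° to the horizontal. Measuring y along the incline from the free-surface line, vertical depth h = y·sinθ with sinθ = 0.529919.
The centroid is at the centre, 1 m below the top of the plate, so y_c = 7.2 + 1 = 8.2 m and h_c = 8.2 × 0.529919 = 4.34534 m.
A = π(1)² = 3.14159 m².
Resultant F = γ·h_c·A = 9.81 × 4.34534 × 3.14159 = 133.919 kN.

F ≈ 134 kN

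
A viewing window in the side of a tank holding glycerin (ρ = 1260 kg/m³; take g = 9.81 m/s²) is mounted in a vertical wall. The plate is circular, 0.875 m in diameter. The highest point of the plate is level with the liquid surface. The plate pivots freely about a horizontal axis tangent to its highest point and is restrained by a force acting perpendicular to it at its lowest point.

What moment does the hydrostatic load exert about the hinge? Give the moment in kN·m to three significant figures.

M ≈ 1.78 kN·m

γ = ρg = 1260 × 9.81 / 1000 = 12.3606 kN/m³.
The centroid is at the centre, 0.4375 m below the top of the plate, so the centroid depth is h_c = 0.4375 m.
A = π(0.4375)² = 0.60132 m².
Resultant F = γ·h_c·A = 12.3606 × 0.4375 × 0.60132 = 3.2518 kN.
I_c = πr⁴/4 = π × 0.4375⁴/4 = 0.0287741 m⁴.
Centre of pressure: y_p = y_c + I_c/(y_c·A) = 0.4375 + 0.0287741/(0.4375 × 0.60132) = 0.4375 + 0.109375 = 0.546875 m along the plane.
The resultant acts 0.4375 + 0.109375 = 0.546875 m (along the plate) below the hinge at the top edge, so the moment about the hinge is M = F × 0.546875 = 3.2518 × 0.546875 = 1.77833 kN·m.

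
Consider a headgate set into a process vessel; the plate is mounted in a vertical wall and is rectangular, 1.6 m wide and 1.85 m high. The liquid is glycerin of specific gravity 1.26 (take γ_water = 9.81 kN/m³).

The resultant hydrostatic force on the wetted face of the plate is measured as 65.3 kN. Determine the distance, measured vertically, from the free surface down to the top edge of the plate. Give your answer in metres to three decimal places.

γ = 1.26 × 9.81 = 12.3606 kN/m³.
A = 1.6 × 1.85 = 2.96 m².
From F = γ·h_c·A, the centroid depth is h_c = 65.3/(12.3606 × 2.96) = 1.78477 m.
The centroid lies 1.85/2 = 0.925 m below the top edge, so the top edge sits at h_top = 1.78477 − 0.925 = 0.85977 m below the surface.

d_top ≈ 0.860 m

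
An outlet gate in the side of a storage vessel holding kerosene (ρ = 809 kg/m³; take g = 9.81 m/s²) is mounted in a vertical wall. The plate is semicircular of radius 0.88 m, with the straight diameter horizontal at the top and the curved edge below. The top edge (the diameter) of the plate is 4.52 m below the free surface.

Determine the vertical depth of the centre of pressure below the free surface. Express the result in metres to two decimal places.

γ = ρg = 809 × 9.81 / 1000 = 7.93629 kN/m³.
The centroid of a semicircle lies 4r/(3π) = 0.373484 m from the diameter, here below the top edge, so the centroid depth is h_c = 4.52 + 0.373484 = 4.89348 m.
A = πr²/2 = π × 0.88²/2 = 1.21642 m².
Resultant F = γ·h_c·A = 7.93629 × 4.89348 × 1.21642 = 47.241 kN.
I_c = (π/8 − 8/(9π))·r⁴ = 0.109757 × 0.88⁴ = 0.0658208 m⁴.
Centre of pressure: y_p = y_c + I_c/(y_c·A) = 4.89348 + 0.0658208/(4.89348 × 1.21642) = 4.89348 + 0.0110576 = 4.90454 m along the plane.

h_p = 4.90 m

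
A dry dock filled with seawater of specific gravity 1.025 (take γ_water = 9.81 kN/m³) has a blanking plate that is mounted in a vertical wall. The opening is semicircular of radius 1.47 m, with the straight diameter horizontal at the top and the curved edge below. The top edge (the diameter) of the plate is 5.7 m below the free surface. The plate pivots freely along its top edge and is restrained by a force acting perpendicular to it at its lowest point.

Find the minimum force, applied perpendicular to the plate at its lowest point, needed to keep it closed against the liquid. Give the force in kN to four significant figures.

γ = 1.025 × 9.81 = 10.05525 kN/m³.
The centroid of a semicircle lies 4r/(3π) = 0.623887 m from the diameter, here below the top edge, so the centroid depth is h_c = 5.7 + 0.623887 = 6.32389 m.
A = πr²/2 = π × 1.47²/2 = 3.39433 m².
Resultant F = γ·h_c·A = 10.05525 × 6.32389 × 3.39433 = 215.84 kN.
I_c = (π/8 − 8/(9π))·r⁴ = 0.109757 × 1.47⁴ = 0.512509 m⁴.
Centre of pressure: y_p = y_c + I_c/(y_c·A) = 6.32389 + 0.512509/(6.32389 × 3.39433) = 6.32389 + 0.0238761 = 6.34777 m along the plane.
The resultant acts 0.623887 + 0.0238761 = 0.647763 m (along the plate) below the hinge at the top edge, so the moment about the hinge is M = F × 0.647763 = 215.84 × 0.647763 = 139.813 kN·m.
A normal force at the bottom, 1.47 m from the hinge, must supply this moment: P = 139.813/1.47 = 95.1109 kN.

P ≈ 95.11 kN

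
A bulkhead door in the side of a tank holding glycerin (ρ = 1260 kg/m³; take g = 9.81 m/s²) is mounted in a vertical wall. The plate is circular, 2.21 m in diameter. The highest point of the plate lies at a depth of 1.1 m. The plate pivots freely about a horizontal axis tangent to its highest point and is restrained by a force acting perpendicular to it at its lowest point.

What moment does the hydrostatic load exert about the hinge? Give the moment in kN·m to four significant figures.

M ≈ 130.0 kN·m

γ = ρg = 1260 × 9.81 / 1000 = 12.3606 kN/m³.
The centroid is at the centre, 1.105 m below the top of the plate, so the centroid depth is h_c = 1.1 + 1.105 = 2.205 m.
A = π(1.105)² = 3.83596 m².
Resultant F = γ·h_c·A = 12.3606 × 2.205 × 3.83596 = 104.55 kN.
I_c = πr⁴/4 = π × 1.105⁴/4 = 1.17095 m⁴.
Centre of pressure: y_p = y_c + I_c/(y_c·A) = 2.205 + 1.17095/(2.205 × 3.83596) = 2.205 + 0.138438 = 2.34344 m along the plane.
The resultant acts 1.105 + 0.138438 = 1.24344 m (along the plate) below the hinge at the top edge, so the moment about the hinge is M = F × 1.24344 = 104.55 × 1.24344 = 130.002 kN·m.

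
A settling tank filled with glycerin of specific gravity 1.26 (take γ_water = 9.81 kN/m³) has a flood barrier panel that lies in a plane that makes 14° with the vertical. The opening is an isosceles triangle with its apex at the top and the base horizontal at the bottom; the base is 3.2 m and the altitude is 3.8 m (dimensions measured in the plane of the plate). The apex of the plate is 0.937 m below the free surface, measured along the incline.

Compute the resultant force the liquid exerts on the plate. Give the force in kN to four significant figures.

F ≈ 253.1 kN

γ = 1.26 × 9.81 = 12.3606 kN/m³.
The plate makes 14° with the vertical, i.e. θ = 90° − 14° = 76° to the horizontal. Measuring y along the incline from the free-surface line, vertical depth h = y·sinθ with sinθ = 0.970296.
With the apex up, the centroid sits 2h/3 = 2 × 3.8/3 = 2.53333 m below the apex, so y_c = 0.937 + 2.53333 = 3.47033 m and h_c = 3.47033 × 0.970296 = 3.36725 m.
A = ½ × 3.2 × 3.8 = 6.08 m².
Resultant F = γ·h_c·A = 12.3606 × 3.36725 × 6.08 = 253.057 kN.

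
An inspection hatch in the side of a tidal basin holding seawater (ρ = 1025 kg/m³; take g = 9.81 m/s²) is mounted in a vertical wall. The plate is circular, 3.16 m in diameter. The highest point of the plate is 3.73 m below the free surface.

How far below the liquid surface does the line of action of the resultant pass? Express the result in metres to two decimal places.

h_p = 5.43 m

γ = ρg = 1025 × 9.81 / 1000 = 10.05525 kN/m³.
The centroid is at the centre, 1.58 m below the top of the plate, so the centroid depth is h_c = 3.73 + 1.58 = 5.31 m.
A = π(1.58)² = 7.84267 m².
Resultant F = γ·h_c·A = 10.05525 × 5.31 × 7.84267 = 418.747 kN.
I_c = πr⁴/4 = π × 1.58⁴/4 = 4.89461 m⁴.
Centre of pressure: y_p = y_c + I_c/(y_c·A) = 5.31 + 4.89461/(5.31 × 7.84267) = 5.31 + 0.117533 = 5.42753 m along the plane.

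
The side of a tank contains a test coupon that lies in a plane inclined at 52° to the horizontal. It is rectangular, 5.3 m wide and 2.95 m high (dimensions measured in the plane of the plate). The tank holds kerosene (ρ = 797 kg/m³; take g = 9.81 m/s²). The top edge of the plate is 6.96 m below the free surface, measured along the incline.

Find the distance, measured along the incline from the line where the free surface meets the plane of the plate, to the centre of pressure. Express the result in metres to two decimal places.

γ = ρg = 797 × 9.81 / 1000 = 7.81857 kN/m³.
Let θ = 52° be the plate's angle to the horizontal; measure y along the incline from where the plane meets the free surface. Vertical depth h = y·sinθ with sinθ = 0.788011.
The centroid lies 2.95/2 = 1.475 m below the top edge, so y_c = 6.96 + 1.475 = 8.435 m and h_c = 8.435 × 0.788011 = 6.64687 m.
A = 5.3 × 2.95 = 15.635 m².
Resultant F = γ·h_c·A = 7.81857 × 6.64687 × 15.635 = 812.536 kN.
I_c = b·h³/12 = 5.3 × 2.95³/12 = 11.3386 m⁴.
Centre of pressure: y_p = y_c + I_c/(y_c·A) = 8.435 + 11.3386/(8.435 × 15.635) = 8.435 + 0.0859758 = 8.52098 m along the plane.

y_p = 8.52 m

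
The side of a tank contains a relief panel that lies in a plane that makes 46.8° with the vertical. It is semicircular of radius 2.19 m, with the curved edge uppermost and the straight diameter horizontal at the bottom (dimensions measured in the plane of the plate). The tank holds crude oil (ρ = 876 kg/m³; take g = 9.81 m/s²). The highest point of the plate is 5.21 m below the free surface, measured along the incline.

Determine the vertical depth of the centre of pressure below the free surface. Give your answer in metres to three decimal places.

h_p = 4.465 m

γ = ρg = 876 × 9.81 / 1000 = 8.59356 kN/m³.
The plate makes 46.8° with the vertical, i.e. θ = 90° − 46.8° = 43.2° to the horizontal. Measuring y along the incline from the free-surface line, vertical depth h = y·sinθ with sinθ = 0.684547.
The centroid lies 4r/(3π) = 0.929465 m above the diameter, so r − 4r/(3π) = 2.19 − 0.929465 = 1.26053 m below the topmost point, so y_c = 5.21 + 1.26053 = 6.47053 m and h_c = 6.47053 × 0.684547 = 4.42938 m.
A = πr²/2 = π × 2.19²/2 = 7.5337 m².
Resultant F = γ·h_c·A = 8.59356 × 4.42938 × 7.5337 = 286.764 kN.
I_c = (π/8 − 8/(9π))·r⁴ = 0.109757 × 2.19⁴ = 2.52469 m⁴.
Centre of pressure: y_p = y_c + I_c/(y_c·A) = 6.47053 + 2.52469/(6.47053 × 7.5337) = 6.47053 + 0.0517917 = 6.52232 m along the plane.
Vertically, h_p = y_p·sinθ = 6.52232 × 0.684547 = 4.46483 m.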